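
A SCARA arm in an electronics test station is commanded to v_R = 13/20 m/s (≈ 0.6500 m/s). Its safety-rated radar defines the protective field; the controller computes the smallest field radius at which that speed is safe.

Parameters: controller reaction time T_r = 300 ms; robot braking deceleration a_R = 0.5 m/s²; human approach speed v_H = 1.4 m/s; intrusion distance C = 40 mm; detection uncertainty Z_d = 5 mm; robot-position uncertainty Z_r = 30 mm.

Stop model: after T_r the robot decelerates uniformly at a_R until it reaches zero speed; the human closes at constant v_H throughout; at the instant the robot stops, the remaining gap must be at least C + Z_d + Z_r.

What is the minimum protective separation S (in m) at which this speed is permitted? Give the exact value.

braking lasts T_s = (13/20)/(1/2) = 1.3000 s
robot covers v_R·T_r = 0.6500·0.3000 = 0.1950 m before braking
robot covers 0.6500·1.3000 − ½·0.5000·1.3000² = 0.4225 m while stopping
person approaches 1.4000·(0.3000+1.3000) = 2.2400 m
residual clearance needed = 0.0400+0.0050+0.0300 = 0.0750 m
S_min ≈ 0.1950+0.4225+2.2400+0.0750  ⇒  S_min = 1173/400 m

S_min = 1173/400 m = 2.9325 m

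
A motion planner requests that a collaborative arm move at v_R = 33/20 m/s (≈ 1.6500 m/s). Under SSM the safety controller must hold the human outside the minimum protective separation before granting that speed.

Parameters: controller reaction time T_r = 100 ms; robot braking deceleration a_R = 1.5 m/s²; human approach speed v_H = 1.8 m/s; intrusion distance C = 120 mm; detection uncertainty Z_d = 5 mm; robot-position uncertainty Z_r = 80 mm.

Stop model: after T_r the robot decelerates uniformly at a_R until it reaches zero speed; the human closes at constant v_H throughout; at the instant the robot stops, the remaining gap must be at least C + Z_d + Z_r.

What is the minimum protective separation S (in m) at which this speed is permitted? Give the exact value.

S_min = 55/16 m = 3.4375 m

stop time T_s = (33/20)/(3/2) = 1.1000 s
robot covers v_R·T_r = 1.6500·0.1000 = 0.1650 m before braking
robot under decel: 1.6500²/(2·1.5000) = 0.9075 m
person approaches 1.8000·(0.1000+1.1000) = 2.1600 m
margins: 0.1200+0.0050+0.0800 = 0.2050 m
S_min ≈ 0.1650+0.9075+2.1600+0.2050  ⇒  S_min = 55/16 m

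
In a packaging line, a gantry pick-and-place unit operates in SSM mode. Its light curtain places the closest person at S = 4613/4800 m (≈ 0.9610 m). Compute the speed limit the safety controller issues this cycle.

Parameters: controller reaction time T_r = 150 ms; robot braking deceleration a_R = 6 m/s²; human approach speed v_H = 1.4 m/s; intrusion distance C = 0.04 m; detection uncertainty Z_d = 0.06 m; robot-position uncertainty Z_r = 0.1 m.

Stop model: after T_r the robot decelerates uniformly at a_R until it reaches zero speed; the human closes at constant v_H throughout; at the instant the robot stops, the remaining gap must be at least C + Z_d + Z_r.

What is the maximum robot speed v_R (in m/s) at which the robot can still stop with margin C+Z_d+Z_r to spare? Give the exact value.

v_R_max = 23/20 m/s = 1.1500 m/s

collect terms ⇒ (1/12)·v_R² + (23/60)·v_R + (-529/960) = 0
  disc = (23/60)² − 4·(1/12)·(-529/960) = 529/1600 ; √disc = 23/40
  v_R = (−(23/60) + 23/40) / (2·(1/12)) = 23/20 m/s
check:
braking lasts T_s = (23/20)/6 = 0.1917 s
reaction-phase robot travel = 1.1500·0.1500 = 0.1725 m
robot under decel: 1.1500²/(2·6.0000) = 0.1102 m
human over T_r+T_s: 1.4000·(0.1500+0.1917) = 0.4783 m
C+Z_d+Z_r = 0.0400+0.0600+0.1000 = 0.2000 m
sum ≈ 0.1725+0.1102+0.4783+0.2000 ≈ 0.9610 m = S ✓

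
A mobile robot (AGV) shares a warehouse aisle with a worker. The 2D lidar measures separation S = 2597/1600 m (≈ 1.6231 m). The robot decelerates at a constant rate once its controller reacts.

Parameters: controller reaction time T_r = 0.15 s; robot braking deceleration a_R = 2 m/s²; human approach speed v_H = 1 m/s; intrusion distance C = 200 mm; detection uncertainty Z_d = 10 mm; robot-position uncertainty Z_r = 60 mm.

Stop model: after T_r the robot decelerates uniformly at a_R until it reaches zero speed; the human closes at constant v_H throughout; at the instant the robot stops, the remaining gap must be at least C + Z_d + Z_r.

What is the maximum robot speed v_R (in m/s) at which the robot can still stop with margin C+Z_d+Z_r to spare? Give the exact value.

v_R_max = 5/4 m/s = 1.2500 m/s

quadratic (1/4)·v² + (13/20)·v + (-77/64) = 0
  disc = (13/20)² − 4·(1/4)·(-77/64) = 2601/1600 ; √disc = 51/40
  v_R = (−(13/20) + 51/40) / (2·(1/4)) = 5/4 m/s
check:
T_s = v_R/a_R = (5/4)/2 = 0.6250 s
robot in T_r: 1.2500·0.1500 = 0.1875 m
robot under decel: 1.2500²/(2·2.0000) = 0.3906 m
human closes 1.0000·0.7750 = 0.7750 m
margins: 0.2000+0.0100+0.0600 = 0.2700 m
sum ≈ 0.1875+0.3906+0.7750+0.2700 ≈ 1.6231 m = S ✓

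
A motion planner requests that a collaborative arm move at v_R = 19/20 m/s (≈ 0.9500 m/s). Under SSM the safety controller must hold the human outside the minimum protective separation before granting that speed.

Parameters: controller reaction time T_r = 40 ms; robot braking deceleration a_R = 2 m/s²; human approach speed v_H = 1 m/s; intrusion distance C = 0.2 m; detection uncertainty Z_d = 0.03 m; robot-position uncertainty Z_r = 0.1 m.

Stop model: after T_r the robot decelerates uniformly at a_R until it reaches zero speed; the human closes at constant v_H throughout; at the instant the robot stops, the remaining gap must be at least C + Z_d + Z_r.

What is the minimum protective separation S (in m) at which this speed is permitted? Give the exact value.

braking lasts T_s = (19/20)/2 = 0.4750 s
robot covers v_R·T_r = 0.9500·0.0400 = 0.0380 m before braking
braking distance = 0.9500²/(2·2.0000) = 0.2256 m
human closes 1.0000·0.5150 = 0.5150 m
C+Z_d+Z_r = 0.2000+0.0300+0.1000 = 0.3300 m
S_min ≈ 0.0380+0.2256+0.5150+0.3300  ⇒  S_min = 8869/8000 m

S_min = 8869/8000 m = 1.1086 m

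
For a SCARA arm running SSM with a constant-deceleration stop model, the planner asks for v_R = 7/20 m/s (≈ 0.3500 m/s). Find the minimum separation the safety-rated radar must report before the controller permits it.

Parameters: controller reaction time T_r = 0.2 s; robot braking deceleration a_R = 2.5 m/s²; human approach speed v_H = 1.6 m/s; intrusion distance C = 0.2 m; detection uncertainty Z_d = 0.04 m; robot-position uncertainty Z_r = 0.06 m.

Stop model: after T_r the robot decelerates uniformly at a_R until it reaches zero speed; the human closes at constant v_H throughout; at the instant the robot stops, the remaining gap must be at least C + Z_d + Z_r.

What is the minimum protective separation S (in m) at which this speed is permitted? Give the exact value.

S_min = 1877/2000 m = 0.9385 m

stop time T_s = (7/20)/(5/2) = 0.1400 s
robot in T_r: 0.3500·0.2000 = 0.0700 m
robot covers 0.3500·0.1400 − ½·2.5000·0.1400² = 0.0245 m while stopping
person approaches 1.6000·(0.2000+0.1400) = 0.5440 m
margins: 0.2000+0.0400+0.0600 = 0.3000 m
S_min ≈ 0.0700+0.0245+0.5440+0.3000  ⇒  S_min = 1877/2000 m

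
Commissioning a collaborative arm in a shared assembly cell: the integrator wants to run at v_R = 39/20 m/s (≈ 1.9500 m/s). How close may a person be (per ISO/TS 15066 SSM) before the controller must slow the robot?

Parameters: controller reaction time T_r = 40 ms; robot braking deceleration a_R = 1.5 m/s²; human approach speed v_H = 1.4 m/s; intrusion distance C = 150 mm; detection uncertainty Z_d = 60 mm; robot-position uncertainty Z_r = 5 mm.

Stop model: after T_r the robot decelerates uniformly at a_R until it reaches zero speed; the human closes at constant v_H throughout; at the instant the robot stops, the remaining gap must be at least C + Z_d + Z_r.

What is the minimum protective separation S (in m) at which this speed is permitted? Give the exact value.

S_min = 6873/2000 m = 3.4365 m

T_s = v_R/a_R = (39/20)/(3/2) = 1.3000 s
reaction-phase robot travel = 1.9500·0.0400 = 0.0780 m
robot covers 1.9500·1.3000 − ½·1.5000·1.3000² = 1.2675 m while stopping
human over T_r+T_s: 1.4000·(0.0400+1.3000) = 1.8760 m
residual clearance needed = 0.1500+0.0600+0.0050 = 0.2150 m
S_min ≈ 0.0780+1.2675+1.8760+0.2150  ⇒  S_min = 6873/2000 m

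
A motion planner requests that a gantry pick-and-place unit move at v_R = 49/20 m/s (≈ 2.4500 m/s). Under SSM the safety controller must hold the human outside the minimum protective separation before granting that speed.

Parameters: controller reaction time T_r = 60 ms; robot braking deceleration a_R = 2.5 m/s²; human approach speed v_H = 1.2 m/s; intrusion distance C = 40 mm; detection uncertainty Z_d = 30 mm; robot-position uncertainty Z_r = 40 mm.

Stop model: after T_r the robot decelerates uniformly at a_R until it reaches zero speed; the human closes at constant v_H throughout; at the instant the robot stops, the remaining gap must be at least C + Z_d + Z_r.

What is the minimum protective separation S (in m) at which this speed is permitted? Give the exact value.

stop time T_s = (49/20)/(5/2) = 0.9800 s
reaction-phase robot travel = 2.4500·0.0600 = 0.1470 m
robot covers 2.4500·0.9800 − ½·2.5000·0.9800² = 1.2005 m while stopping
human over T_r+T_s: 1.2000·(0.0600+0.9800) = 1.2480 m
C+Z_d+Z_r = 0.0400+0.0300+0.0400 = 0.1100 m
S_min ≈ 0.1470+1.2005+1.2480+0.1100  ⇒  S_min = 5411/2000 m

S_min = 5411/2000 m = 2.7055 m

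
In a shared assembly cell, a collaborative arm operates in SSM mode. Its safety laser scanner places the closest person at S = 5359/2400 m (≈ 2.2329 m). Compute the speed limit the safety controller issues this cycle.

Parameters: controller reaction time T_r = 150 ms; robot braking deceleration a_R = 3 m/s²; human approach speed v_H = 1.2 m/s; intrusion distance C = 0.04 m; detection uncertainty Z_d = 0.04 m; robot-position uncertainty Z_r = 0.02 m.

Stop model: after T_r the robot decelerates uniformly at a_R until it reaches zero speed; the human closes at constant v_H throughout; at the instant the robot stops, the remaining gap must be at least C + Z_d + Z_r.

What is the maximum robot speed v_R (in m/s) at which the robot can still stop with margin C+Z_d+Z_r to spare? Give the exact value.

at the boundary: (1/6)·v² + (11/20)·v + (-4687/2400) = 0
  disc = (11/20)² − 4·(1/6)·(-4687/2400) = 361/225 ; √disc = 19/15
  v_R = (−(11/20) + 19/15) / (2·(1/6)) = 43/20 m/s
check:
stop time T_s = (43/20)/3 = 0.7167 s
reaction-phase robot travel = 2.1500·0.1500 = 0.3225 m
braking distance = 2.1500²/(2·3.0000) = 0.7704 m
person approaches 1.2000·(0.1500+0.7167) = 1.0400 m
C+Z_d+Z_r = 0.0400+0.0400+0.0200 = 0.1000 m
sum ≈ 0.3225+0.7704+1.0400+0.1000 ≈ 2.2329 m = S ✓

v_R_max = 43/20 m/s = 2.1500 m/s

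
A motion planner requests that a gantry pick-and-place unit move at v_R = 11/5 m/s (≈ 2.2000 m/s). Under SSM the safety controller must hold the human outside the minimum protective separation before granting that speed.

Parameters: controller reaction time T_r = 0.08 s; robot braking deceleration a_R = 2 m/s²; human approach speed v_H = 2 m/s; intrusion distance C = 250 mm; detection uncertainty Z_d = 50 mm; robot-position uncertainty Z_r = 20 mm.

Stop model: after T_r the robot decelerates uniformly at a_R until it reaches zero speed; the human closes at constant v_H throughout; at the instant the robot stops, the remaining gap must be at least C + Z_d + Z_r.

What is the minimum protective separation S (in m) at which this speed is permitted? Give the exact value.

stop time T_s = (11/5)/2 = 1.1000 s
robot in T_r: 2.2000·0.0800 = 0.1760 m
robot under decel: 2.2000²/(2·2.0000) = 1.2100 m
human closes 2.0000·1.1800 = 2.3600 m
residual clearance needed = 0.2500+0.0500+0.0200 = 0.3200 m
S_min ≈ 0.1760+1.2100+2.3600+0.3200  ⇒  S_min = 2033/500 m

S_min = 2033/500 m = 4.0660 m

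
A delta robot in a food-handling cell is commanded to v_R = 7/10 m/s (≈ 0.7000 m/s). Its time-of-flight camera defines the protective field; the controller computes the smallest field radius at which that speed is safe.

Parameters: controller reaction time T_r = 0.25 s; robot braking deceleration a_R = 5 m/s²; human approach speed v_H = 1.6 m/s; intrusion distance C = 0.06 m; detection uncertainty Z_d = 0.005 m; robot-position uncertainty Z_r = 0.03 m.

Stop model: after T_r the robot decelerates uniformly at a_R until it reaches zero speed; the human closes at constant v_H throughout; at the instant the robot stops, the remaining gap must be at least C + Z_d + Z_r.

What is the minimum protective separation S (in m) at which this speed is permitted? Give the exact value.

S_min = 943/1000 m = 0.9430 m

T_s = v_R/a_R = (7/10)/5 = 0.1400 s
robot in T_r: 0.7000·0.2500 = 0.1750 m
robot under decel: 0.7000²/(2·5.0000) = 0.0490 m
human over T_r+T_s: 1.6000·(0.2500+0.1400) = 0.6240 m
margins: 0.0600+0.0050+0.0300 = 0.0950 m
S_min ≈ 0.1750+0.0490+0.6240+0.0950  ⇒  S_min = 943/1000 m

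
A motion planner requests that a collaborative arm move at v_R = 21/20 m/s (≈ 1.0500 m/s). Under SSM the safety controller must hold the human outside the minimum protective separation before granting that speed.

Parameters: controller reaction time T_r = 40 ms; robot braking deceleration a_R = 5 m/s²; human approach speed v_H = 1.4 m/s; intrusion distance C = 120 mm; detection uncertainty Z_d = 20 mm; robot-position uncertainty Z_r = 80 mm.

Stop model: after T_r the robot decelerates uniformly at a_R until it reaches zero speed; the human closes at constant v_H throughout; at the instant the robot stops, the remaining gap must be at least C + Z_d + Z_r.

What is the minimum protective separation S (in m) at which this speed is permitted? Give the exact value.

T_s = v_R/a_R = (21/20)/5 = 0.2100 s
robot covers v_R·T_r = 1.0500·0.0400 = 0.0420 m before braking
braking distance = 1.0500²/(2·5.0000) = 0.1103 m
person approaches 1.4000·(0.0400+0.2100) = 0.3500 m
residual clearance needed = 0.1200+0.0200+0.0800 = 0.2200 m
S_min ≈ 0.0420+0.1103+0.3500+0.2200  ⇒  S_min = 2889/4000 m

S_min = 2889/4000 m = 0.7222 m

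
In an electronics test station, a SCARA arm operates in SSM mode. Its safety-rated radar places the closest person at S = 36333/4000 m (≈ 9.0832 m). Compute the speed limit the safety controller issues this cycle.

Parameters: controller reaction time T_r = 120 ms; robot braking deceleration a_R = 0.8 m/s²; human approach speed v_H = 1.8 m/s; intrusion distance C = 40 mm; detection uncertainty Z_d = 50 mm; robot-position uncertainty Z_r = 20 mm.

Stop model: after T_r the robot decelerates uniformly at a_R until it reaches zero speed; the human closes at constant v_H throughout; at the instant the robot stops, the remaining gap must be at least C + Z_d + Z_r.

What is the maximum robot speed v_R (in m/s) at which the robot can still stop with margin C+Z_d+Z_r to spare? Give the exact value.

v_R_max = 23/10 m/s = 2.3000 m/s

collect terms ⇒ (5/8)·v_R² + (237/100)·v_R + (-35029/4000) = 0
  disc = (237/100)² − 4·(5/8)·(-35029/4000) = 1100401/40000 ; √disc = 1049/200
  v_R = (−(237/100) + 1049/200) / (2·(5/8)) = 23/10 m/s
check:
braking lasts T_s = (23/10)/(4/5) = 2.8750 s
robot in T_r: 2.3000·0.1200 = 0.2760 m
robot covers 2.3000·2.8750 − ½·0.8000·2.8750² = 3.3062 m while stopping
human over T_r+T_s: 1.8000·(0.1200+2.8750) = 5.3910 m
C+Z_d+Z_r = 0.0400+0.0500+0.0200 = 0.1100 m
sum ≈ 0.2760+3.3062+5.3910+0.1100 ≈ 9.0832 m = S ✓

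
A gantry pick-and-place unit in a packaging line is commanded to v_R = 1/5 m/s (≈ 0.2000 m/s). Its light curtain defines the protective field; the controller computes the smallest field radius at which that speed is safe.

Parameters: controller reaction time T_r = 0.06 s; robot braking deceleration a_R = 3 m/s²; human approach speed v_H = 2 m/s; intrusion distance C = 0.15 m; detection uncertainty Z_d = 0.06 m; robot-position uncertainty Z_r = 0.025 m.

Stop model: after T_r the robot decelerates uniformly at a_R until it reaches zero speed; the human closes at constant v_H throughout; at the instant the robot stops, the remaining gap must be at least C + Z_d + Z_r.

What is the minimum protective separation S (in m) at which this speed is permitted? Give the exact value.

S_min = 507/1000 m = 0.5070 m

stop time T_s = (1/5)/3 = 0.0667 s
robot in T_r: 0.2000·0.0600 = 0.0120 m
robot under decel: 0.2000²/(2·3.0000) = 0.0067 m
human over T_r+T_s: 2.0000·(0.0600+0.0667) = 0.2533 m
margins: 0.1500+0.0600+0.0250 = 0.2350 m
S_min ≈ 0.0120+0.0067+0.2533+0.2350  ⇒  S_min = 507/1000 m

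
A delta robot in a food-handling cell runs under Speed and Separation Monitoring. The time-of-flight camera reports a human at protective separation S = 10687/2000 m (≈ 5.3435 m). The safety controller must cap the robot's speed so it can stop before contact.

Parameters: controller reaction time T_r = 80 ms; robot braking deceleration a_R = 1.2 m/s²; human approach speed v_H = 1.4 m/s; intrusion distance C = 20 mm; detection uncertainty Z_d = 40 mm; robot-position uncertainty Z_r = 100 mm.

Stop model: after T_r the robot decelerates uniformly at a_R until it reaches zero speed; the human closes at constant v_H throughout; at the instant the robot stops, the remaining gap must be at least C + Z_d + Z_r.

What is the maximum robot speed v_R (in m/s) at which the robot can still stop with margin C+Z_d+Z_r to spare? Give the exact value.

v_R_max = 23/10 m/s = 2.3000 m/s

collect terms ⇒ (5/12)·v_R² + (187/150)·v_R + (-10143/2000) = 0
  disc = (187/150)² − 4·(5/12)·(-10143/2000) = 900601/90000 ; √disc = 949/300
  v_R = (−(187/150) + 949/300) / (2·(5/12)) = 23/10 m/s
check:
braking lasts T_s = (23/10)/(6/5) = 1.9167 s
robot covers v_R·T_r = 2.3000·0.0800 = 0.1840 m before braking
robot covers 2.3000·1.9167 − ½·1.2000·1.9167² = 2.2042 m while stopping
human over T_r+T_s: 1.4000·(0.0800+1.9167) = 2.7953 m
residual clearance needed = 0.0200+0.0400+0.1000 = 0.1600 m
sum ≈ 0.1840+2.2042+2.7953+0.1600 ≈ 5.3435 m = S ✓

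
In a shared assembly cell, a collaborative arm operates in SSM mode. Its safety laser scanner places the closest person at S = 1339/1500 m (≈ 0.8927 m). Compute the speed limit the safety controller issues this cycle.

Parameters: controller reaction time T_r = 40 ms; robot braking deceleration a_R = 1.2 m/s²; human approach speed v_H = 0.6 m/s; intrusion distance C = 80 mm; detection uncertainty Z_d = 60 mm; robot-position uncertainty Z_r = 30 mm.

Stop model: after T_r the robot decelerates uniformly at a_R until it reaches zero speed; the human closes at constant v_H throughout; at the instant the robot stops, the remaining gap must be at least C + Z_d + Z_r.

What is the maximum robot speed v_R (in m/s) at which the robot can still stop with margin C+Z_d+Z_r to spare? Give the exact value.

at the boundary: (5/12)·v² + (27/50)·v + (-262/375) = 0
  disc = (27/50)² − 4·(5/12)·(-262/375) = 32761/22500 ; √disc = 181/150
  v_R = (−(27/50) + 181/150) / (2·(5/12)) = 4/5 m/s
check:
stop time T_s = (4/5)/(6/5) = 0.6667 s
robot covers v_R·T_r = 0.8000·0.0400 = 0.0320 m before braking
braking distance = 0.8000²/(2·1.2000) = 0.2667 m
human closes 0.6000·0.7067 = 0.4240 m
residual clearance needed = 0.0800+0.0600+0.0300 = 0.1700 m
sum ≈ 0.0320+0.2667+0.4240+0.1700 ≈ 0.8927 m = S ✓

v_R_max = 4/5 m/s = 0.8000 m/s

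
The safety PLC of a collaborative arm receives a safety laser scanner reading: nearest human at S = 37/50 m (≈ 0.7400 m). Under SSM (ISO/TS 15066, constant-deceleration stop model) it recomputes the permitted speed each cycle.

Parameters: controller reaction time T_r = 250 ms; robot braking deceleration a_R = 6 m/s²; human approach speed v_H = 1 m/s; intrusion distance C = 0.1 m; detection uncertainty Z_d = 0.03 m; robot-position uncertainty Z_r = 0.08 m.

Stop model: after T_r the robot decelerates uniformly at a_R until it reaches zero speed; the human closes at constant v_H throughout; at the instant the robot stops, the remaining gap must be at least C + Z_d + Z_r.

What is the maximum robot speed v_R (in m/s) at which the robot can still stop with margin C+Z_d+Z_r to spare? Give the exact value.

at the boundary: (1/12)·v² + (5/12)·v + (-7/25) = 0
  disc = (5/12)² − 4·(1/12)·(-7/25) = 961/3600 ; √disc = 31/60
  v_R = (−(5/12) + 31/60) / (2·(1/12)) = 3/5 m/s
check:
T_s = v_R/a_R = (3/5)/6 = 0.1000 s
reaction-phase robot travel = 0.6000·0.2500 = 0.1500 m
braking distance = 0.6000²/(2·6.0000) = 0.0300 m
human over T_r+T_s: 1.0000·(0.2500+0.1000) = 0.3500 m
residual clearance needed = 0.1000+0.0300+0.0800 = 0.2100 m
sum ≈ 0.1500+0.0300+0.3500+0.2100 ≈ 0.7400 m = S ✓

v_R_max = 3/5 m/s = 0.6000 m/s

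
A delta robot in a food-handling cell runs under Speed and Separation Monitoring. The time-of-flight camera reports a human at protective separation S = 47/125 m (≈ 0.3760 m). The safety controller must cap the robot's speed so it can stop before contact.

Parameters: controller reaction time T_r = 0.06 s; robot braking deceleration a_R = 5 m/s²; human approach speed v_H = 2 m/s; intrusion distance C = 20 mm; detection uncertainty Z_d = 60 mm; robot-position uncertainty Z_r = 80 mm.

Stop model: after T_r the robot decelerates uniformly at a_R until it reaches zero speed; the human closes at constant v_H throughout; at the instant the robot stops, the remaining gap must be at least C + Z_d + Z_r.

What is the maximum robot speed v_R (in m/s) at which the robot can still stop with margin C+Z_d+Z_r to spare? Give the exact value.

quadratic (1/10)·v² + (23/50)·v + (-12/125) = 0
  disc = (23/50)² − 4·(1/10)·(-12/125) = 1/4 ; √disc = 1/2
  v_R = (−(23/50) + 1/2) / (2·(1/10)) = 1/5 m/s
check:
stop time T_s = (1/5)/5 = 0.0400 s
robot covers v_R·T_r = 0.2000·0.0600 = 0.0120 m before braking
robot covers 0.2000·0.0400 − ½·5.0000·0.0400² = 0.0040 m while stopping
person approaches 2.0000·(0.0600+0.0400) = 0.2000 m
margins: 0.0200+0.0600+0.0800 = 0.1600 m
sum ≈ 0.0120+0.0040+0.2000+0.1600 ≈ 0.3760 m = S ✓

v_R_max = 1/5 m/s = 0.2000 m/s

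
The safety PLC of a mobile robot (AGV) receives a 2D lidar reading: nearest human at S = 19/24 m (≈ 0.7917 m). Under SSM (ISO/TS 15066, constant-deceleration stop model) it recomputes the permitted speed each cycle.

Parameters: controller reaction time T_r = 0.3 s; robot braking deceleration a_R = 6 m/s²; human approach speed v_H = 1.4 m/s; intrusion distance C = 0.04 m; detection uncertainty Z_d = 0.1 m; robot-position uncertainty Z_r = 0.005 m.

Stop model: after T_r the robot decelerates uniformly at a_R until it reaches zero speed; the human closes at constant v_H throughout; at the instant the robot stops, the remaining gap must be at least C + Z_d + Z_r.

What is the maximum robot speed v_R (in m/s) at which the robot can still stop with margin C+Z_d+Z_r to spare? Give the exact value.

v_R_max = 2/5 m/s = 0.4000 m/s

quadratic (1/12)·v² + (8/15)·v + (-17/75) = 0
  disc = (8/15)² − 4·(1/12)·(-17/75) = 9/25 ; √disc = 3/5
  v_R = (−(8/15) + 3/5) / (2·(1/12)) = 2/5 m/s
check:
stop time T_s = (2/5)/6 = 0.0667 s
robot covers v_R·T_r = 0.4000·0.3000 = 0.1200 m before braking
robot covers 0.4000·0.0667 − ½·6.0000·0.0667² = 0.0133 m while stopping
human closes 1.4000·0.3667 = 0.5133 m
residual clearance needed = 0.0400+0.1000+0.0050 = 0.1450 m
sum ≈ 0.1200+0.0133+0.5133+0.1450 ≈ 0.7917 m = S ✓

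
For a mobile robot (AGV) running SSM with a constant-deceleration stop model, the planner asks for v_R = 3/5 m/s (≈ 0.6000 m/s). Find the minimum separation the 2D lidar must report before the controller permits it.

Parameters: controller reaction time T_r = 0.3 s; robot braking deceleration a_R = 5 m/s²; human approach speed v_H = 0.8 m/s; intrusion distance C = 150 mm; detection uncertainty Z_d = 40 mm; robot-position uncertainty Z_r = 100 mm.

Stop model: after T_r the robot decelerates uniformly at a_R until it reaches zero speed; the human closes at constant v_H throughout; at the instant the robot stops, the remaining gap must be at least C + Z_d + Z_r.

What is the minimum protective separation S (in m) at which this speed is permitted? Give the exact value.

stop time T_s = (3/5)/5 = 0.1200 s
reaction-phase robot travel = 0.6000·0.3000 = 0.1800 m
robot under decel: 0.6000²/(2·5.0000) = 0.0360 m
human over T_r+T_s: 0.8000·(0.3000+0.1200) = 0.3360 m
residual clearance needed = 0.1500+0.0400+0.1000 = 0.2900 m
S_min ≈ 0.1800+0.0360+0.3360+0.2900  ⇒  S_min = 421/500 m

S_min = 421/500 m = 0.8420 m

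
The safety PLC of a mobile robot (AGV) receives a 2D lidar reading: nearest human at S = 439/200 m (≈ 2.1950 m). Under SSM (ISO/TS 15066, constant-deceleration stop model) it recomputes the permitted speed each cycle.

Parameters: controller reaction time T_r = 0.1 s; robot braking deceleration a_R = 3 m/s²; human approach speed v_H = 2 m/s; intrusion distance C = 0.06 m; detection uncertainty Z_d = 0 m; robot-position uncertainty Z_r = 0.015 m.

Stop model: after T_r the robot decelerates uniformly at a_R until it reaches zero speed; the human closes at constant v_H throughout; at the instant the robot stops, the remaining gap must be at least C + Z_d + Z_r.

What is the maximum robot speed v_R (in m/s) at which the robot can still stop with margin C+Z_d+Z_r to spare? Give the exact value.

collect terms ⇒ (1/6)·v_R² + (23/30)·v_R + (-48/25) = 0
  disc = (23/30)² − 4·(1/6)·(-48/25) = 1681/900 ; √disc = 41/30
  v_R = (−(23/30) + 41/30) / (2·(1/6)) = 9/5 m/s
check:
T_s = v_R/a_R = (9/5)/3 = 0.6000 s
reaction-phase robot travel = 1.8000·0.1000 = 0.1800 m
robot under decel: 1.8000²/(2·3.0000) = 0.5400 m
person approaches 2.0000·(0.1000+0.6000) = 1.4000 m
residual clearance needed = 0.0600+0.0000+0.0150 = 0.0750 m
sum ≈ 0.1800+0.5400+1.4000+0.0750 ≈ 2.1950 m = S ✓

v_R_max = 9/5 m/s = 1.8000 m/s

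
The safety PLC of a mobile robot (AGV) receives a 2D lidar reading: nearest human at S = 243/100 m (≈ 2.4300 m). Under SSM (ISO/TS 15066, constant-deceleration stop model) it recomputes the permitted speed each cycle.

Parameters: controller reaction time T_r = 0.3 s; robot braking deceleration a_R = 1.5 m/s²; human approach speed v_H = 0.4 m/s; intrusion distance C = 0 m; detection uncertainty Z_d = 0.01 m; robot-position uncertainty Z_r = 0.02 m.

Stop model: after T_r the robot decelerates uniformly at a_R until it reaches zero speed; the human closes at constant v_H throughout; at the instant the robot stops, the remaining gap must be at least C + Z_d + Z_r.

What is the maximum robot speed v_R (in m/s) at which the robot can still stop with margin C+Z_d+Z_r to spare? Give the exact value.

v_R_max = 19/10 m/s = 1.9000 m/s

quadratic (1/3)·v² + (17/30)·v + (-57/25) = 0
  disc = (17/30)² − 4·(1/3)·(-57/25) = 121/36 ; √disc = 11/6
  v_R = (−(17/30) + 11/6) / (2·(1/3)) = 19/10 m/s
check:
T_s = v_R/a_R = (19/10)/(3/2) = 1.2667 s
reaction-phase robot travel = 1.9000·0.3000 = 0.5700 m
robot under decel: 1.9000²/(2·1.5000) = 1.2033 m
person approaches 0.4000·(0.3000+1.2667) = 0.6267 m
margins: 0.0000+0.0100+0.0200 = 0.0300 m
sum ≈ 0.5700+1.2033+0.6267+0.0300 ≈ 2.4300 m = S ✓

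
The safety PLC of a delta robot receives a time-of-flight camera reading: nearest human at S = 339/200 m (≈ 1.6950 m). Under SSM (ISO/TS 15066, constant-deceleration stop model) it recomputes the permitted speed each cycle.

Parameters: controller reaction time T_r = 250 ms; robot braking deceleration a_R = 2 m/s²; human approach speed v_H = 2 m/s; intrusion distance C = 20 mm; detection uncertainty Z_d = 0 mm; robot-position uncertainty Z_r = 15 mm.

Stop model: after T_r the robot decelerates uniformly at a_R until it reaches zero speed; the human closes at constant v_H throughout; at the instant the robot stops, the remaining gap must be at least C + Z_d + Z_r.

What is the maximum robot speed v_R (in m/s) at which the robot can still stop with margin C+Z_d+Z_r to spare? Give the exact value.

collect terms ⇒ (1/4)·v_R² + (5/4)·v_R + (-29/25) = 0
  disc = (5/4)² − 4·(1/4)·(-29/25) = 1089/400 ; √disc = 33/20
  v_R = (−(5/4) + 33/20) / (2·(1/4)) = 4/5 m/s
check:
T_s = v_R/a_R = (4/5)/2 = 0.4000 s
robot in T_r: 0.8000·0.2500 = 0.2000 m
robot under decel: 0.8000²/(2·2.0000) = 0.1600 m
person approaches 2.0000·(0.2500+0.4000) = 1.3000 m
residual clearance needed = 0.0200+0.0000+0.0150 = 0.0350 m
sum ≈ 0.2000+0.1600+1.3000+0.0350 ≈ 1.6950 m = S ✓

v_R_max = 4/5 m/s = 0.8000 m/s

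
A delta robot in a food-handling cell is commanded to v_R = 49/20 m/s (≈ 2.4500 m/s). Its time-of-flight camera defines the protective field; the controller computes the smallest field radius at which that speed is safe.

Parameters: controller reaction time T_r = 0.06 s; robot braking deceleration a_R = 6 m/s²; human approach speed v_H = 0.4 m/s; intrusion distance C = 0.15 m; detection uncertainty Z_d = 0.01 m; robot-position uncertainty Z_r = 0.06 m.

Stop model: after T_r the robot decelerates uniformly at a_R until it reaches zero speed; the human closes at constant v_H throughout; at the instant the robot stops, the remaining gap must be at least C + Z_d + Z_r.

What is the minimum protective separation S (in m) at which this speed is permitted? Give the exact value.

S_min = 25309/24000 m = 1.0545 m

T_s = v_R/a_R = (49/20)/6 = 0.4083 s
robot in T_r: 2.4500·0.0600 = 0.1470 m
braking distance = 2.4500²/(2·6.0000) = 0.5002 m
human over T_r+T_s: 0.4000·(0.0600+0.4083) = 0.1873 m
margins: 0.1500+0.0100+0.0600 = 0.2200 m
S_min ≈ 0.1470+0.5002+0.1873+0.2200  ⇒  S_min = 25309/24000 m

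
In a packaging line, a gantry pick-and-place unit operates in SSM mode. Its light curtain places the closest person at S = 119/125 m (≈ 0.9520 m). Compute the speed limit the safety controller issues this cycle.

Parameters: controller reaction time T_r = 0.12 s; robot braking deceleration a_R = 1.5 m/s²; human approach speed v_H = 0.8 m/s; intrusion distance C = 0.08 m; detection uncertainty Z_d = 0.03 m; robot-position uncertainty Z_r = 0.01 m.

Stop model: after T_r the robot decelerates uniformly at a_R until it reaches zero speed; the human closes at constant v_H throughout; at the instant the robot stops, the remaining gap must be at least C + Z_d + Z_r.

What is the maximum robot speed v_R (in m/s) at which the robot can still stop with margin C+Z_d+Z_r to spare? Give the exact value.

v_R_max = 4/5 m/s = 0.8000 m/s

quadratic (1/3)·v² + (49/75)·v + (-92/125) = 0
  disc = (49/75)² − 4·(1/3)·(-92/125) = 7921/5625 ; √disc = 89/75
  v_R = (−(49/75) + 89/75) / (2·(1/3)) = 4/5 m/s
check:
T_s = v_R/a_R = (4/5)/(3/2) = 0.5333 s
robot in T_r: 0.8000·0.1200 = 0.0960 m
braking distance = 0.8000²/(2·1.5000) = 0.2133 m
person approaches 0.8000·(0.1200+0.5333) = 0.5227 m
C+Z_d+Z_r = 0.0800+0.0300+0.0100 = 0.1200 m
sum ≈ 0.0960+0.2133+0.5227+0.1200 ≈ 0.9520 m = S ✓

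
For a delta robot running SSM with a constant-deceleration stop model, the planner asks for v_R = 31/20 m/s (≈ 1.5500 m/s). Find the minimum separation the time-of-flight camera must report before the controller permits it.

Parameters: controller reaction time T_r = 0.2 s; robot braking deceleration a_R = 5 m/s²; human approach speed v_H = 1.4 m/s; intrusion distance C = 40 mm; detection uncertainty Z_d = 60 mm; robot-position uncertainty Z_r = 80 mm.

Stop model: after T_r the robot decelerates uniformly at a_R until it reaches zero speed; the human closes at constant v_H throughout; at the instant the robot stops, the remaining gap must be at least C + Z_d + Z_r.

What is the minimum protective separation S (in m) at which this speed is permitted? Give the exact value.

braking lasts T_s = (31/20)/5 = 0.3100 s
robot in T_r: 1.5500·0.2000 = 0.3100 m
robot under decel: 1.5500²/(2·5.0000) = 0.2402 m
person approaches 1.4000·(0.2000+0.3100) = 0.7140 m
C+Z_d+Z_r = 0.0400+0.0600+0.0800 = 0.1800 m
S_min ≈ 0.3100+0.2402+0.7140+0.1800  ⇒  S_min = 5777/4000 m

S_min = 5777/4000 m = 1.4443 m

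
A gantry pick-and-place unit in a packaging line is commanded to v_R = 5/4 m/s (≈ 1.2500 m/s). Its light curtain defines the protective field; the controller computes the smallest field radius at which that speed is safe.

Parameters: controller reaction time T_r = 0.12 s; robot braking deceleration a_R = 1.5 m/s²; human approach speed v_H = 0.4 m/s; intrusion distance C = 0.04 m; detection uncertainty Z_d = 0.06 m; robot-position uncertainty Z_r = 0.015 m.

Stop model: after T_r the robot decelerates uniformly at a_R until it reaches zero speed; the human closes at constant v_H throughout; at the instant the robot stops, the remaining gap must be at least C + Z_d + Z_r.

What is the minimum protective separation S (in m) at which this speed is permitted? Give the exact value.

T_s = v_R/a_R = (5/4)/(3/2) = 0.8333 s
robot in T_r: 1.2500·0.1200 = 0.1500 m
robot covers 1.2500·0.8333 − ½·1.5000·0.8333² = 0.5208 m while stopping
human closes 0.4000·0.9533 = 0.3813 m
residual clearance needed = 0.0400+0.0600+0.0150 = 0.1150 m
S_min ≈ 0.1500+0.5208+0.3813+0.1150  ⇒  S_min = 7003/6000 m

S_min = 7003/6000 m = 1.1672 m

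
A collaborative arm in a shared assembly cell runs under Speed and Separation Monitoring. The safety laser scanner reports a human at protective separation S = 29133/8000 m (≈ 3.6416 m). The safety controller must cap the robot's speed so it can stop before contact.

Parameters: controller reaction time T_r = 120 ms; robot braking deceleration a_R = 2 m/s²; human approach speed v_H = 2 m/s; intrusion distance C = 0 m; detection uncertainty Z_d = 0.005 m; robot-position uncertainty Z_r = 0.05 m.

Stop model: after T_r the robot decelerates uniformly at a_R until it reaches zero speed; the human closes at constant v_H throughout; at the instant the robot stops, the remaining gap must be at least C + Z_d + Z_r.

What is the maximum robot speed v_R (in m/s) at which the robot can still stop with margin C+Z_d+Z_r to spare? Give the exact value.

quadratic (1/4)·v² + (28/25)·v + (-26773/8000) = 0
  disc = (28/25)² − 4·(1/4)·(-26773/8000) = 184041/40000 ; √disc = 429/200
  v_R = (−(28/25) + 429/200) / (2·(1/4)) = 41/20 m/s
check:
braking lasts T_s = (41/20)/2 = 1.0250 s
robot covers v_R·T_r = 2.0500·0.1200 = 0.2460 m before braking
braking distance = 2.0500²/(2·2.0000) = 1.0506 m
human over T_r+T_s: 2.0000·(0.1200+1.0250) = 2.2900 m
margins: 0.0000+0.0050+0.0500 = 0.0550 m
sum ≈ 0.2460+1.0506+2.2900+0.0550 ≈ 3.6416 m = S ✓

v_R_max = 41/20 m/s = 2.0500 m/s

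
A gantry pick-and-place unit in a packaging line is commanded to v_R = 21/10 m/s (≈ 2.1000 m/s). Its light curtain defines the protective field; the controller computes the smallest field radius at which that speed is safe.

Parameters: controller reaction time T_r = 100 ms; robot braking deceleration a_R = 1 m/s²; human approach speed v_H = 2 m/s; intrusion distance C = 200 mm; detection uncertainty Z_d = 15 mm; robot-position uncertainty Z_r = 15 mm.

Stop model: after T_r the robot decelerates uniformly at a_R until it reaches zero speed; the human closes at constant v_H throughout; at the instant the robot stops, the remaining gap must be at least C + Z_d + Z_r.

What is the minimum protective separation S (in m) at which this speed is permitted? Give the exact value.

braking lasts T_s = (21/10)/1 = 2.1000 s
robot in T_r: 2.1000·0.1000 = 0.2100 m
braking distance = 2.1000²/(2·1.0000) = 2.2050 m
human closes 2.0000·2.2000 = 4.4000 m
C+Z_d+Z_r = 0.2000+0.0150+0.0150 = 0.2300 m
S_min ≈ 0.2100+2.2050+4.4000+0.2300  ⇒  S_min = 1409/200 m

S_min = 1409/200 m = 7.0450 m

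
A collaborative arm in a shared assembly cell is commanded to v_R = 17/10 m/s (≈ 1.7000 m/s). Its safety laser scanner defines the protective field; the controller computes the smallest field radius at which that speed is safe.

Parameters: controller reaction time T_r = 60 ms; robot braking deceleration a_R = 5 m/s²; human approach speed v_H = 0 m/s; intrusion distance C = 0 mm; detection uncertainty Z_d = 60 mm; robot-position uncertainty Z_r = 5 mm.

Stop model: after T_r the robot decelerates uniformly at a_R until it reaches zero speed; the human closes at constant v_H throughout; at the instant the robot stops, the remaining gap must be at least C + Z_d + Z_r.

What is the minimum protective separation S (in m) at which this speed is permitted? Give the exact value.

T_s = v_R/a_R = (17/10)/5 = 0.3400 s
robot covers v_R·T_r = 1.7000·0.0600 = 0.1020 m before braking
braking distance = 1.7000²/(2·5.0000) = 0.2890 m
human closes 0.0000·0.4000 = 0.0000 m
C+Z_d+Z_r = 0.0000+0.0600+0.0050 = 0.0650 m
S_min ≈ 0.1020+0.2890+0.0000+0.0650  ⇒  S_min = 57/125 m

S_min = 57/125 m = 0.4560 m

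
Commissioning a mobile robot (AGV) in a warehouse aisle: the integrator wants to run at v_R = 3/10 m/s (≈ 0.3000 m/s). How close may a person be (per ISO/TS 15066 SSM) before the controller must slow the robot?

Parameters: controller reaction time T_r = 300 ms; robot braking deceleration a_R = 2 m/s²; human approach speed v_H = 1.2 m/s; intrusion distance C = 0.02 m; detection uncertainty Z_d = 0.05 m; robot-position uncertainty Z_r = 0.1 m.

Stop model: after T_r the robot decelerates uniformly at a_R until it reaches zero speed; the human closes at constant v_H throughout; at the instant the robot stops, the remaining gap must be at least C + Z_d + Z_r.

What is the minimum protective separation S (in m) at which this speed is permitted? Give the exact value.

S_min = 329/400 m = 0.8225 m

braking lasts T_s = (3/10)/2 = 0.1500 s
reaction-phase robot travel = 0.3000·0.3000 = 0.0900 m
robot covers 0.3000·0.1500 − ½·2.0000·0.1500² = 0.0225 m while stopping
human over T_r+T_s: 1.2000·(0.3000+0.1500) = 0.5400 m
residual clearance needed = 0.0200+0.0500+0.1000 = 0.1700 m
S_min ≈ 0.0900+0.0225+0.5400+0.1700  ⇒  S_min = 329/400 m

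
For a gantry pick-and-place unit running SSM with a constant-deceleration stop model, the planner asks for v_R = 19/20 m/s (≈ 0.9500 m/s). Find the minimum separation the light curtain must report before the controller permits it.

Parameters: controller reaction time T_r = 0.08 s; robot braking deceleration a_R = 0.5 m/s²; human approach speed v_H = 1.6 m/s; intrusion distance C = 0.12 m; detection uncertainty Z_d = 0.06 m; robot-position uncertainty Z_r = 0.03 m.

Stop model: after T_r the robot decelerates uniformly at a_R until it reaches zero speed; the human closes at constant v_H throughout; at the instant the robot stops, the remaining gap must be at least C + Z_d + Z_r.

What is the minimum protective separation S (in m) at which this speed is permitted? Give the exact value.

S_min = 8713/2000 m = 4.3565 m

stop time T_s = (19/20)/(1/2) = 1.9000 s
robot in T_r: 0.9500·0.0800 = 0.0760 m
braking distance = 0.9500²/(2·0.5000) = 0.9025 m
human over T_r+T_s: 1.6000·(0.0800+1.9000) = 3.1680 m
margins: 0.1200+0.0600+0.0300 = 0.2100 m
S_min ≈ 0.0760+0.9025+3.1680+0.2100  ⇒  S_min = 8713/2000 m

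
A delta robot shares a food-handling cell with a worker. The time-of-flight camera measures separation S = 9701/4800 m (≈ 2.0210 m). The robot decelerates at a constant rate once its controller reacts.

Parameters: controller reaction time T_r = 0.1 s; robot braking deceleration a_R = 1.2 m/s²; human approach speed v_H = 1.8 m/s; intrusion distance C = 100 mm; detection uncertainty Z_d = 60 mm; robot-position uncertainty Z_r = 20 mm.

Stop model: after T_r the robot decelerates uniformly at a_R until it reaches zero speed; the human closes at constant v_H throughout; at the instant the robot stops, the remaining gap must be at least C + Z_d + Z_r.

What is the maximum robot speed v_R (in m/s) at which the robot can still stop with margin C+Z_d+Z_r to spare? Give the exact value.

v_R_max = 17/20 m/s = 0.8500 m/s

at the boundary: (5/12)·v² + (8/5)·v + (-7973/4800) = 0
  disc = (8/5)² − 4·(5/12)·(-7973/4800) = 76729/14400 ; √disc = 277/120
  v_R = (−(8/5) + 277/120) / (2·(5/12)) = 17/20 m/s
check:
T_s = v_R/a_R = (17/20)/(6/5) = 0.7083 s
robot in T_r: 0.8500·0.1000 = 0.0850 m
robot under decel: 0.8500²/(2·1.2000) = 0.3010 m
human over T_r+T_s: 1.8000·(0.1000+0.7083) = 1.4550 m
C+Z_d+Z_r = 0.1000+0.0600+0.0200 = 0.1800 m
sum ≈ 0.0850+0.3010+1.4550+0.1800 ≈ 2.0210 m = S ✓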